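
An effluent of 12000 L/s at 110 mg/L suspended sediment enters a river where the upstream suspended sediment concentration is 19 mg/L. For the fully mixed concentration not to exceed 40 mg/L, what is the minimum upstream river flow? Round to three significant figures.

40000 L/s

Set C_mix = 40: (Q·19.00 + 12000·110.0) / (Q + 12000) = 40
→ Q = 12000·(110.0 − 40)/(40 − 19.00) = 40000 L/s.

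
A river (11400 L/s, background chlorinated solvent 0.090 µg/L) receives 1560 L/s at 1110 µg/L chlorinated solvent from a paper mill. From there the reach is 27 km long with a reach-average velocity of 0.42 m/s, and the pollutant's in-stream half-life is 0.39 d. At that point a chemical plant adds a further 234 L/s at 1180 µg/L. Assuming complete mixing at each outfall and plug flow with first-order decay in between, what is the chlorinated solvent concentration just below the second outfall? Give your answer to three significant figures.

Conservation of mass: C = (11400·0.09000 + 1560·1110) / 12960 = 1733000/12960 = 133.7 µg/L; combined flow 12960 L/s.
Travel time t = 27·1000 / 0.42 = 64290 s = 17.86 h.
Half-life 0.39 d → k = ln 2 / 0.39 = 1.777 d⁻¹.
First-order decay: C = 133.7·exp(−k·t) = 133.7·0.2665 = 35.63 µg/L.
At the second outfall, C = (12960·35.63 + 234.0·1180) / (12960 + 234.0) = 55.92 µg/L.

55.9 µg/L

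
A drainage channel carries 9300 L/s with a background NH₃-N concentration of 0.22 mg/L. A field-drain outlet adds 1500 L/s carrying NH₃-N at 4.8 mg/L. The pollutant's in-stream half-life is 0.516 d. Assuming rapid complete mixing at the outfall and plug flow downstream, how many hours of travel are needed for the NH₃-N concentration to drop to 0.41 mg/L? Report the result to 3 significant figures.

13.2 h

Flow-weighted average: C = (9300·0.2200 + 1500·4.800) / 10800 = 9246/10800 = 0.8561 mg/L.
Half-life 0.516 d → k = ln 2 / 0.516 = 1.343 d⁻¹.
0.8561·exp(−k·t) = 0.41 → t = ln(0.8561/0.41)/k = 47350 s = 13.15 h.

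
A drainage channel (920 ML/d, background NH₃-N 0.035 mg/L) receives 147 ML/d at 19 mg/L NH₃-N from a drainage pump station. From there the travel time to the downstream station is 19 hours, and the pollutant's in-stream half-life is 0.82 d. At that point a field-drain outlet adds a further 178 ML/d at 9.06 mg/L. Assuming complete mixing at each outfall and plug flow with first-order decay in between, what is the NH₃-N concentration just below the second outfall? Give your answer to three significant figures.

2.46 mg/L

Mass balance: C = (920.0·0.03500 + 147.0·19.00) / 1067 = 2825/1067 = 2.648 mg/L; combined flow 1067 ML/d.
Half-life 0.82 d → k = ln 2 / 0.82 = 0.8453 d⁻¹.
After decay, C = 2.648 × e^(−kt) = 2.648 × 0.5121 = 1.356 mg/L.
At the second outfall, C = (1067·1.356 + 178.0·9.060) / (1067 + 178.0) = 2.457 mg/L.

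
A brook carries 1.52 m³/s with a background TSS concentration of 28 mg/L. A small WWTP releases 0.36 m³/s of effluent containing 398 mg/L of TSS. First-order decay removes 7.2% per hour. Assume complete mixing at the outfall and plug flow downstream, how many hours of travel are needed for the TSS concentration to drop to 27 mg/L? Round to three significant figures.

After mixing, C = (1.520·28.00 + 0.3600·398.0) / 1.880 = 185.8/1.880 = 98.85 mg/L.
7.2%/h lost → k = −ln(1 − 0.072) = 0.07472 h⁻¹.
98.85·exp(−k·t) = 27 → t = ln(98.85/27)/k = 62520 s = 17.37 h.

17.4 h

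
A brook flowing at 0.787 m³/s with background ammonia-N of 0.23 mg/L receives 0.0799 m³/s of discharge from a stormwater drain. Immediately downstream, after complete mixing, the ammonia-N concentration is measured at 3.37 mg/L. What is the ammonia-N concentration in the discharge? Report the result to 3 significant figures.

Mass balance: 0.7870·0.2300 + 0.07990·Cₑ = 0.8669·3.370
→ Cₑ = (0.8669·3.370 − 0.7870·0.2300) / 0.07990 = 34.30 mg/L.

34.3 mg/L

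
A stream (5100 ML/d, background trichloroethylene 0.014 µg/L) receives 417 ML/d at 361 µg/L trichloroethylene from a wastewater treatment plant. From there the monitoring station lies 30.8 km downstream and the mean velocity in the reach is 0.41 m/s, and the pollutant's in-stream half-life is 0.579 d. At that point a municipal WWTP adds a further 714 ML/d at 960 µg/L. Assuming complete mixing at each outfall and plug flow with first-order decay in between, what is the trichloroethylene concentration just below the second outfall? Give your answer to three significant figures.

After mixing, C = (5100·0.01400 + 417.0·361.0) / 5517 = 150600/5517 = 27.30 µg/L; combined flow 5517 ML/d.
Travel time t = 30.8·1000 / 0.41 = 75120 s = 20.87 h.
Half-life 0.579 d → k = ln 2 / 0.579 = 1.197 d⁻¹.
After decay, C = 27.30 × e^(−kt) = 27.30 × 0.3531 = 9.640 µg/L.
At the second outfall, C = (5517·9.640 + 714.0·960.0) / (5517 + 714.0) = 118.5 µg/L.

119 µg/L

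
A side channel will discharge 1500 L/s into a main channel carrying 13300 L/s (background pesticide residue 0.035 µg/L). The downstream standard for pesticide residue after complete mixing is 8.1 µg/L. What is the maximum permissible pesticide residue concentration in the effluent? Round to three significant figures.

At the limit, (Qr·Cr + Qe·Cₑ)/(Qr + Qe) = 8.1:
Cₑ = (14800·8.1 − 13300·0.03500) / 1500 = 79.61 µg/L.

79.6 µg/L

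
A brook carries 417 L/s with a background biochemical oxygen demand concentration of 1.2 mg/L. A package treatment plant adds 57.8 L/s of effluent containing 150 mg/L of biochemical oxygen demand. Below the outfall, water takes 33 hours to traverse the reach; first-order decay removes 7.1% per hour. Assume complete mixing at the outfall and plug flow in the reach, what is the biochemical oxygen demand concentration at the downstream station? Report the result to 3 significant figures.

Mass balance: C = (417.0·1.200 + 57.80·150.0) / 474.8 = 9170/474.8 = 19.31 mg/L.
7.1%/h lost → k = −ln(1 − 0.071) = 0.07365 h⁻¹.
Applying C = C₀e^(−kt): 19.31 × 0.08801 = 1.700 mg/L.

1.70 mg/L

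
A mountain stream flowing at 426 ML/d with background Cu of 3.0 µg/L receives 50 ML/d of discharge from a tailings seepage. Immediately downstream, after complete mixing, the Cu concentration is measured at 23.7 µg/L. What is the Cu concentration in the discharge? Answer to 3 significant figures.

200 µg/L

Mass balance: 426.0·3.000 + 50.00·Cₑ = 476.0·23.70
→ Cₑ = (476.0·23.70 − 426.0·3.000) / 50.00 = 200.1 µg/L.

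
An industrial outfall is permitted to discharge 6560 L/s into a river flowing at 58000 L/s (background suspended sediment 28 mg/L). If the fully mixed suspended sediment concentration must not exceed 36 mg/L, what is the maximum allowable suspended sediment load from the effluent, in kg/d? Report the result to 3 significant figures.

Mass balance at the limit: 58000·28.00 + 6560·Cₑ = 64560·36 → Cₑ = 106.7 mg/L.
6560 L/s = 6.560 m³/s. Load = 6.560 m³/s × 106.7 g/m³ × 86 400 s/d = 60490 kg/d.

60500 kg/d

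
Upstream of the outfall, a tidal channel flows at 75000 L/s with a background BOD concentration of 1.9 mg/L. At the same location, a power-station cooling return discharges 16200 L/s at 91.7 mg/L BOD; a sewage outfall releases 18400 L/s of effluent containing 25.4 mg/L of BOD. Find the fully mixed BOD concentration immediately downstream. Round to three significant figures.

19.1 mg/L

Mass balance: C = (75000·1.900 + 16200·91.70 + 18400·25.40) / 109600 = 2095000/109600 = 19.12 mg/L.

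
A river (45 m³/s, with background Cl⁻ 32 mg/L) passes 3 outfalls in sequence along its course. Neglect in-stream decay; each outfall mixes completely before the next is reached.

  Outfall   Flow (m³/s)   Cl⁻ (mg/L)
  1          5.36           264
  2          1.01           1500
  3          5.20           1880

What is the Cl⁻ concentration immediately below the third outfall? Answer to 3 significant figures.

After outfall 1: Q = 45.00 + 5.360 = 50.36 m³/s; C = (45.00·32.00 + 5.360·264.0)/50.36 = 56.69 mg/L.
After outfall 2: Q = 50.36 + 1.010 = 51.37 m³/s; C = (50.36·56.69 + 1.010·1500)/51.37 = 85.07 mg/L.
After outfall 3: Q = 51.37 + 5.200 = 56.57 m³/s; C = (51.37·85.07 + 5.200·1880)/56.57 = 250.1 mg/L.

250 mg/L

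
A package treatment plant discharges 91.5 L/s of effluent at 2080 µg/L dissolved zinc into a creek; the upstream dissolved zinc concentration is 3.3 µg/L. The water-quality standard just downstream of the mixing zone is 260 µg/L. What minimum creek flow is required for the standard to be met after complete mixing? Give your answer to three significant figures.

649 L/s

Set C_mix = 260: (Q·3.300 + 91.50·2080) / (Q + 91.50) = 260
→ Q = 91.50·(2080 − 260)/(260 − 3.300) = 648.7 L/s.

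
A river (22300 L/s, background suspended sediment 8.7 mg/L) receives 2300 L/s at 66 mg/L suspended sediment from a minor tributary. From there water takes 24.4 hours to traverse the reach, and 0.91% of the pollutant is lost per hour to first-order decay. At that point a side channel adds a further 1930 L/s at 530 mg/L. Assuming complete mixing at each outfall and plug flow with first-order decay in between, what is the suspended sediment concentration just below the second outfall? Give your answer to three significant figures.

Mixed concentration C = ΣQC/ΣQ = (22300·8.700 + 2300·66.00) / 24600 = 345800/24600 = 14.06 mg/L; combined flow 24600 L/s.
0.91%/h lost → k = −ln(1 − 0.0091) = 0.009142 h⁻¹.
First-order decay: C = 14.06·exp(−k·t) = 14.06·0.8001 = 11.25 mg/L.
Second outfall: C = (24600·11.25 + 1930·530.0)/26530 = 48.99 mg/L.

49.0 mg/L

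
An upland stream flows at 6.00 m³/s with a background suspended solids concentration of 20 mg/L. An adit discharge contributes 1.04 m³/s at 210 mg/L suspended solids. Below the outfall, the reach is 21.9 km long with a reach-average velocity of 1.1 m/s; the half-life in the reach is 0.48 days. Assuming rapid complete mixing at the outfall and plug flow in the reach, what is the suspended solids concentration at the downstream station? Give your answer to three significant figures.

After mixing, C = (6.000·20.00 + 1.040·210.0) / 7.040 = 338.4/7.040 = 48.07 mg/L.
Travel time t = 21.9·1000 / 1.1 = 19910 s = 5.530 h.
Half-life 0.48 d → k = ln 2 / 0.48 = 1.444 d⁻¹.
After decay, C = 48.07 × e^(−kt) = 48.07 × 0.7169 = 34.46 mg/L.

34.5 mg/L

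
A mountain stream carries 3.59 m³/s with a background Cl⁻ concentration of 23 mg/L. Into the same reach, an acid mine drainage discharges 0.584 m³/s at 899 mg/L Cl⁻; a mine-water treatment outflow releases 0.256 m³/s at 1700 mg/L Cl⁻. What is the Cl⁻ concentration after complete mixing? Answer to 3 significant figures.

Mixed concentration C = ΣQC/ΣQ = (3.590·23.00 + 0.5840·899.0 + 0.2560·1700) / 4.430 = 1043/4.430 = 235.4 mg/L.

235 mg/L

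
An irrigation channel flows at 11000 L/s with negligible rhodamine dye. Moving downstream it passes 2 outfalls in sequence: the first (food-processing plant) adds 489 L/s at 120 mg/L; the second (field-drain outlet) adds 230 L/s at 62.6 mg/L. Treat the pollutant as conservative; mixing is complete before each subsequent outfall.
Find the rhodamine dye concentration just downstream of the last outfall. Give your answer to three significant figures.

6.24 mg/L

After outfall 1: Q = 11000 + 489.0 = 11490 L/s; C = (11000·0 + 489.0·120.0)/11490 = 5.107 mg/L.
After outfall 2: Q = 11490 + 230.0 = 11720 L/s; C = (11490·5.107 + 230.0·62.60)/11720 = 6.236 mg/L.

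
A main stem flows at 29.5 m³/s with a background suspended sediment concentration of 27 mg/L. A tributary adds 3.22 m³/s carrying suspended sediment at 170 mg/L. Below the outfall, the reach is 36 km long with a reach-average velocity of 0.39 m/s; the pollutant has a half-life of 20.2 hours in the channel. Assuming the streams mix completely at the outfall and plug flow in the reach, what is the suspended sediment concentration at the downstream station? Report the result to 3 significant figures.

Mixed concentration C = ΣQC/ΣQ = (29.50·27.00 + 3.220·170.0) / 32.72 = 1344/32.72 = 41.07 mg/L.
Travel time t = 36·1000 / 0.39 = 92310 s = 25.64 h.
Half-life 20.2 h → k = ln 2 / 20.2 = 0.03431 h⁻¹ = 0.8235 d⁻¹.
After decay, C = 41.07 × e^(−kt) = 41.07 × 0.4148 = 17.04 mg/L.

17.0 mg/L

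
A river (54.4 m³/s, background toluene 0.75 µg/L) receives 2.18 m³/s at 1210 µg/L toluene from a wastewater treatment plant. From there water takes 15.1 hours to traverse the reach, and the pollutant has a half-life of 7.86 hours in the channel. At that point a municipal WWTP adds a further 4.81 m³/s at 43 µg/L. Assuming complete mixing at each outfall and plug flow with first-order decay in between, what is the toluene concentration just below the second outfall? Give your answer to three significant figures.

After mixing, C = (54.40·0.7500 + 2.180·1210) / 56.58 = 2679/56.58 = 47.34 µg/L; combined flow 56.58 m³/s.
Half-life 7.86 h → k = ln 2 / 7.86 = 0.08819 h⁻¹ = 2.116 d⁻¹.
Applying C = C₀e^(−kt): 47.34 × 0.2640 = 12.50 µg/L.
Second outfall: C = (56.58·12.50 + 4.810·43.00)/61.39 = 14.89 µg/L.

14.9 µg/L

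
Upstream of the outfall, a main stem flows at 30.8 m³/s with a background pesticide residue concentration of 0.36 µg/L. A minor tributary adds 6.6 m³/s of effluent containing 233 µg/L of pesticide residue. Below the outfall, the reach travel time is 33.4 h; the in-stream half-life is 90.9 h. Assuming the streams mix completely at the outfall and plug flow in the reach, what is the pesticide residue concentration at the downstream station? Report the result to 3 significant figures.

Mixed concentration C = ΣQC/ΣQ = (30.80·0.3600 + 6.600·233.0) / 37.40 = 1549/37.40 = 41.41 µg/L.
Half-life 90.9 h → k = ln 2 / 90.9 = 0.007625 h⁻¹ = 0.1830 d⁻¹.
After decay, C = 41.41 × e^(−kt) = 41.41 × 0.7752 = 32.10 µg/L.

32.1 µg/L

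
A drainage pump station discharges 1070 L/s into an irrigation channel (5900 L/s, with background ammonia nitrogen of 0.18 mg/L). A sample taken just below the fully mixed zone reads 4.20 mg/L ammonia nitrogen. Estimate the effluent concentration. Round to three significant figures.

26.4 mg/L

Mass balance: 5900·0.1800 + 1070·Cₑ = 6970·4.200
→ Cₑ = (6970·4.200 − 5900·0.1800) / 1070 = 26.37 mg/L.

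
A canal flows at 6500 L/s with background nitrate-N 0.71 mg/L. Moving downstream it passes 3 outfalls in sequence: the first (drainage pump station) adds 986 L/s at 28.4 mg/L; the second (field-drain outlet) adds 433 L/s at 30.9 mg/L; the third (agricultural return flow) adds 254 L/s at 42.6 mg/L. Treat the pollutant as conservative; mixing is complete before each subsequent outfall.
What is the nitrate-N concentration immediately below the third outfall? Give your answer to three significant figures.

6.95 mg/L

Below outfall 1: Q → 7486 L/s, C = (6500·0.7100 + 986.0·28.40)/7486 = 4.357 mg/L.
Below outfall 2: Q → 7919 L/s, C = (7486·4.357 + 433.0·30.90)/7919 = 5.808 mg/L.
Below outfall 3: Q → 8173 L/s, C = (7919·5.808 + 254.0·42.60)/8173 = 6.952 mg/L.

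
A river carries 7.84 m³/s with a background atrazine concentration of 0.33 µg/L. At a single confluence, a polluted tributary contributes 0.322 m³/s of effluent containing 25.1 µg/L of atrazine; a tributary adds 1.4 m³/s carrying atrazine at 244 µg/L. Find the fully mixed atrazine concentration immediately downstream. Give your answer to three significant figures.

36.8 µg/L

Conservation of mass: C = (7.840·0.3300 + 0.3220·25.10 + 1.400·244.0) / 9.562 = 352.3/9.562 = 36.84 µg/L.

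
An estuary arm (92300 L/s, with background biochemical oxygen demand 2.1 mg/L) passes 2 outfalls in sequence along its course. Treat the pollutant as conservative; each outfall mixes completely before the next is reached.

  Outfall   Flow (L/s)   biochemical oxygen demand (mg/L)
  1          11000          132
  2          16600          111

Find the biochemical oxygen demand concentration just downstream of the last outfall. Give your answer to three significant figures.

Below outfall 1: Q → 103300 L/s, C = (92300·2.100 + 11000·132.0)/103300 = 15.93 mg/L.
Below outfall 2: Q → 119900 L/s, C = (103300·15.93 + 16600·111.0)/119900 = 29.09 mg/L.

29.1 mg/L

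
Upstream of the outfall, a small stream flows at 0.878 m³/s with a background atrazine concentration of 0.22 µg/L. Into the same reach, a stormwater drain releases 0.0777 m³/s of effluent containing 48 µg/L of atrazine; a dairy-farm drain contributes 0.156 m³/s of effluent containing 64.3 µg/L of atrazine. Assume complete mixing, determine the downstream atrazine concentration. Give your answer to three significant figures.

After mixing, C = (0.8780·0.2200 + 0.07770·48.00 + 0.1560·64.30) / 1.112 = 13.95/1.112 = 12.55 µg/L.

12.6 µg/L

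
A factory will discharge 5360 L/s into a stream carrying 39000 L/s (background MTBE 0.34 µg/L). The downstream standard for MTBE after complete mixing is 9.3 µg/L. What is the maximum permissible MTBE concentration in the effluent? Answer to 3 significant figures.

At the limit, (Qr·Cr + Qe·Cₑ)/(Qr + Qe) = 9.3:
Cₑ = (44360·9.3 − 39000·0.3400) / 5360 = 74.49 µg/L.

74.5 µg/L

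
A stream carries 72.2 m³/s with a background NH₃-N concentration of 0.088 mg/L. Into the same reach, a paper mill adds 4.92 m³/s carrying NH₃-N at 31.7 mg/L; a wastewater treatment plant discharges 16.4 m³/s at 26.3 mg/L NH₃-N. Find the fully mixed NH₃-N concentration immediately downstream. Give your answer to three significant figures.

Mass balance: C = (72.20·0.08800 + 4.920·31.70 + 16.40·26.30) / 93.52 = 593.6/93.52 = 6.348 mg/L.

6.35 mg/L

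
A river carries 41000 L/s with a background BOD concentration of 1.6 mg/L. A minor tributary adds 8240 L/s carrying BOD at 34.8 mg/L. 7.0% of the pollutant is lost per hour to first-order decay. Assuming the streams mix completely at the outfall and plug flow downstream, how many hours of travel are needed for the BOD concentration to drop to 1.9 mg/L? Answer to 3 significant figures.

After mixing, C = (41000·1.600 + 8240·34.80) / 49240 = 352400/49240 = 7.156 mg/L.
7.0%/h lost → k = −ln(1 − 0.07) = 0.07257 h⁻¹.
7.156·exp(−k·t) = 1.9 → t = ln(7.156/1.9)/k = 65780 s = 18.27 h.

18.3 h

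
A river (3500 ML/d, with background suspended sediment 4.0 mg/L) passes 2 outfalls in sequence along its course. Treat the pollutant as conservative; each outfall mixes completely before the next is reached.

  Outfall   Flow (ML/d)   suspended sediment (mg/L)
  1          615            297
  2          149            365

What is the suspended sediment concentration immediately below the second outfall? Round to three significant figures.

Outfall 1: combined Q = 4115 ML/d; C = (3500·4.000 + 615.0·297.0)/4115 = 47.79 mg/L.
Outfall 2: combined Q = 4264 ML/d; C = (4115·47.79 + 149.0·365.0)/4264 = 58.87 mg/L.

58.9 mg/L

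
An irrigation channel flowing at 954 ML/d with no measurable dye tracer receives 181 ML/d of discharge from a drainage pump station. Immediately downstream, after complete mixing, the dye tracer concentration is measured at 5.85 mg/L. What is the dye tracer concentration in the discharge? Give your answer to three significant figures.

36.7 mg/L

Mass balance: 954.0·0 + 181.0·Cₑ = 1135·5.850
→ Cₑ = (1135·5.850 − 954.0·0) / 181.0 = 36.68 mg/L.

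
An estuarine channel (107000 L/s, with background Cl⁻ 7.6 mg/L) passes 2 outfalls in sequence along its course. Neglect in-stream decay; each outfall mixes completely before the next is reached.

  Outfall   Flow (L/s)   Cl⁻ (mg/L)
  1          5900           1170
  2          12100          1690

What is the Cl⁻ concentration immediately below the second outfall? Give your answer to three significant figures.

225 mg/L

Outfall 1: combined Q = 112900 L/s; C = (107000·7.600 + 5900·1170)/112900 = 68.35 mg/L.
Outfall 2: combined Q = 125000 L/s; C = (112900·68.35 + 12100·1690)/125000 = 225.3 mg/L.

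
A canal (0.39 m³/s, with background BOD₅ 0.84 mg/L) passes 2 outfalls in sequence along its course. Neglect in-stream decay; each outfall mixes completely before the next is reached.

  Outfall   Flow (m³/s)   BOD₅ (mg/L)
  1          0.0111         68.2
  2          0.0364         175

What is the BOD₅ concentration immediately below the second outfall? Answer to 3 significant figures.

Below outfall 1: Q → 0.4011 m³/s, C = (0.3900·0.8400 + 0.01110·68.20)/0.4011 = 2.704 mg/L.
Below outfall 2: Q → 0.4375 m³/s, C = (0.4011·2.704 + 0.03640·175.0)/0.4375 = 17.04 mg/L.

17.0 mg/L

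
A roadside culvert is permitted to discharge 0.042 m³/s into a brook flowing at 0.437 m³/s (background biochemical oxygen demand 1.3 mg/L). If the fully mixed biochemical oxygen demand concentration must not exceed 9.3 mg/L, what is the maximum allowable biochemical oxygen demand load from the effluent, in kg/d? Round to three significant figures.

336 kg/d

Mass balance at the limit: 0.4370·1.300 + 0.04200·Cₑ = 0.4790·9.3 → Cₑ = 92.54 mg/L.
Load = 0.04200 m³/s × 92.54 g/m³ × 86 400 s/d = 335.8 kg/d.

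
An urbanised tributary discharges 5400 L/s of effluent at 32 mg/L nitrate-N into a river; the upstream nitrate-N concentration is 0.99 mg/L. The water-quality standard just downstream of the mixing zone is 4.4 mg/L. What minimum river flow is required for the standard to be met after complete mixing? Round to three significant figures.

Set C_mix = 4.4: (Q·0.9900 + 5400·32.00) / (Q + 5400) = 4.4
→ Q = 5400·(32.00 − 4.4)/(4.4 − 0.9900) = 43710 L/s.

43700 L/s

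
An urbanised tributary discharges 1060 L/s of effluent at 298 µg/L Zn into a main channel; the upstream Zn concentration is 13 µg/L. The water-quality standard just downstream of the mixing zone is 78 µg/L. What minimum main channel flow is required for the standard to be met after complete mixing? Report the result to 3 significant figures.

3590 L/s

Set C_mix = 78: (Q·13.00 + 1060·298.0) / (Q + 1060) = 78
→ Q = 1060·(298.0 − 78)/(78 − 13.00) = 3588 L/s.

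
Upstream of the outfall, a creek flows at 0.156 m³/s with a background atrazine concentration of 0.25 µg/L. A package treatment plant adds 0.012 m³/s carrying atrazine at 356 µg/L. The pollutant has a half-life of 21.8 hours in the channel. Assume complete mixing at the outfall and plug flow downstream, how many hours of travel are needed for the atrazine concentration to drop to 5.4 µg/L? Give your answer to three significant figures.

49.0 h

Flow-weighted average: C = (0.1560·0.2500 + 0.01200·356.0) / 0.1680 = 4.311/0.1680 = 25.66 µg/L.
Half-life 21.8 h → k = ln 2 / 21.8 = 0.03180 h⁻¹ = 0.7631 d⁻¹.
25.66·exp(−k·t) = 5.4 → t = ln(25.66/5.4)/k = 176500 s = 49.02 h.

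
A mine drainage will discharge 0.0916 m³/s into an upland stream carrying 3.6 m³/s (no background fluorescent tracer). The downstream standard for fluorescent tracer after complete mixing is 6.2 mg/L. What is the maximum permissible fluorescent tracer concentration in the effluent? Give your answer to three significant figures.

250 mg/L

At the limit, (Qr·Cr + Qe·Cₑ)/(Qr + Qe) = 6.2:
Cₑ = (3.692·6.2 − 3.600·0) / 0.09160 = 249.9 mg/L.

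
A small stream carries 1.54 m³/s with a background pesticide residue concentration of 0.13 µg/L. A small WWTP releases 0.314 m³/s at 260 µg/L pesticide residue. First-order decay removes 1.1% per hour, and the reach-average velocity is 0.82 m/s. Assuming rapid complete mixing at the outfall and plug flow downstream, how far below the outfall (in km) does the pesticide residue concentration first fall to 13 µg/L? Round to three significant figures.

326 km

Conservation of mass: C = (1.540·0.1300 + 0.3140·260.0) / 1.854 = 81.84/1.854 = 44.14 µg/L.
1.1%/h lost → k = −ln(1 − 0.011) = 0.01106 h⁻¹.
Set 44.14·exp(−k·t) = 13 → t = ln(44.14/13)/k = 397900 s = 110.5 h.
Distance = v·t = 0.82·397900 = 326300 m = 326.3 km.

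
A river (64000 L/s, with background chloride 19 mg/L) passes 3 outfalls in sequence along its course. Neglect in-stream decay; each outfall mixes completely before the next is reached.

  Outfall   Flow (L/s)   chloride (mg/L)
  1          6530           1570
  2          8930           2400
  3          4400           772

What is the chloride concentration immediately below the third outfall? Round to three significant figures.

After outfall 1: Q = 64000 + 6530 = 70530 L/s; C = (64000·19.00 + 6530·1570)/70530 = 162.6 mg/L.
After outfall 2: Q = 70530 + 8930 = 79460 L/s; C = (70530·162.6 + 8930·2400)/79460 = 414.0 mg/L.
After outfall 3: Q = 79460 + 4400 = 83860 L/s; C = (79460·414.0 + 4400·772.0)/83860 = 432.8 mg/L.

433 mg/L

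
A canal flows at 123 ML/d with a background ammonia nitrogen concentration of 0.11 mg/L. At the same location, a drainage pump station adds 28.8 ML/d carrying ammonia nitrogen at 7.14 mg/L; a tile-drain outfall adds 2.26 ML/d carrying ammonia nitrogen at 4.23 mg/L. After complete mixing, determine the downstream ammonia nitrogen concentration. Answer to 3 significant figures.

1.48 mg/L

After mixing, C = (123.0·0.1100 + 28.80·7.140 + 2.260·4.230) / 154.1 = 228.7/154.1 = 1.485 mg/L.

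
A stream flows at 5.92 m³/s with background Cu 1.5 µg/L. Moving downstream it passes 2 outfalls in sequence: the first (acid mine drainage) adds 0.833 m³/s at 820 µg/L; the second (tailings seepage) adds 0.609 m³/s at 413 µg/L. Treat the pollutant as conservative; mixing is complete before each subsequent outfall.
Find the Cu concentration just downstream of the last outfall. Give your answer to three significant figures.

128 µg/L

Below outfall 1: Q → 6.753 m³/s, C = (5.920·1.500 + 0.8330·820.0)/6.753 = 102.5 µg/L.
Below outfall 2: Q → 7.362 m³/s, C = (6.753·102.5 + 0.6090·413.0)/7.362 = 128.2 µg/L.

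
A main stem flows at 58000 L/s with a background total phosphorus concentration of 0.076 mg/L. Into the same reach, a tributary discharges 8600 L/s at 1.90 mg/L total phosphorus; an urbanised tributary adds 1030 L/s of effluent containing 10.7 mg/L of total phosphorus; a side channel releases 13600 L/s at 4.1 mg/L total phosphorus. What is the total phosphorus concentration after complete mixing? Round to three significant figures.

1.08 mg/L

Mixed concentration C = ΣQC/ΣQ = (58000·0.07600 + 8600·1.900 + 1030·10.70 + 13600·4.100) / 81230 = 87530/81230 = 1.078 mg/L.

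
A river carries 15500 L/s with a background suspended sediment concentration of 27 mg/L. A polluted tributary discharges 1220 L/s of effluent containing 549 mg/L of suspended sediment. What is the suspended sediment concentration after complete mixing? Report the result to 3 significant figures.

65.1 mg/L

Mass balance: C = (15500·27.00 + 1220·549.0) / 16720 = 1088000/16720 = 65.09 mg/L.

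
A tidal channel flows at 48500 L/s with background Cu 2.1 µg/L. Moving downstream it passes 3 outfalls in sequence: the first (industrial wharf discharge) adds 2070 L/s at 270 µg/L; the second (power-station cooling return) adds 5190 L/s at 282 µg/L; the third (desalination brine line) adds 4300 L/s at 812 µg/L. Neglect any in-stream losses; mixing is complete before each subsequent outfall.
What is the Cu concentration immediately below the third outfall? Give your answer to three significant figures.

93.5 µg/L

After outfall 1: Q = 48500 + 2070 = 50570 L/s; C = (48500·2.100 + 2070·270.0)/50570 = 13.07 µg/L.
After outfall 2: Q = 50570 + 5190 = 55760 L/s; C = (50570·13.07 + 5190·282.0)/55760 = 38.10 µg/L.
After outfall 3: Q = 55760 + 4300 = 60060 L/s; C = (55760·38.10 + 4300·812.0)/60060 = 93.51 µg/L.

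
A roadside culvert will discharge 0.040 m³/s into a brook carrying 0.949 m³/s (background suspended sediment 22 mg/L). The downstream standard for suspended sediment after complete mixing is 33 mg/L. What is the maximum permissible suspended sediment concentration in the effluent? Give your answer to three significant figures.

294 mg/L

At the limit, (Qr·Cr + Qe·Cₑ)/(Qr + Qe) = 33:
Cₑ = (0.9890·33 − 0.9490·22.00) / 0.04000 = 294.0 mg/L.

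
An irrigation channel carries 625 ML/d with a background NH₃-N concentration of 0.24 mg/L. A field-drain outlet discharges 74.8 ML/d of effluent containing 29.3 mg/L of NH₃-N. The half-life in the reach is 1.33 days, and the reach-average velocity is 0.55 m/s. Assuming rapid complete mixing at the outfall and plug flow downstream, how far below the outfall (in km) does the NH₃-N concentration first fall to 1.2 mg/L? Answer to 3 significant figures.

93.5 km

Flow-weighted average: C = (625.0·0.2400 + 74.80·29.30) / 699.8 = 2342/699.8 = 3.346 mg/L.
Half-life 1.33 d → k = ln 2 / 1.33 = 0.5212 d⁻¹.
Set 3.346·exp(−k·t) = 1.2 → t = ln(3.346/1.2)/k = 170000 s = 47.22 h.
Distance = v·t = 0.55·170000 = 93500 m = 93.50 km.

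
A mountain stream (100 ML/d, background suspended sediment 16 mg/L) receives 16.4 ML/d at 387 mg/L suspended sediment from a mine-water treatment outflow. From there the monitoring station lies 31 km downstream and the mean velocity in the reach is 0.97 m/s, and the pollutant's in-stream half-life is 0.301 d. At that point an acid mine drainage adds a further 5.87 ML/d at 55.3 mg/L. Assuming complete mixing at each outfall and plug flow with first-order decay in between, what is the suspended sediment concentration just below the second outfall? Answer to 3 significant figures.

30.4 mg/L

Flow-weighted average: C = (100.0·16.00 + 16.40·387.0) / 116.4 = 7947/116.4 = 68.27 mg/L; combined flow 116.4 ML/d.
Travel time t = 31·1000 / 0.97 = 31960 s = 8.877 h.
Half-life 0.301 d → k = ln 2 / 0.301 = 2.303 d⁻¹.
Decay over the reach: 68.27·exp(−kt) = 68.27·0.4266 = 29.13 mg/L.
Second outfall: C = (116.4·29.13 + 5.870·55.30)/122.3 = 30.38 mg/L.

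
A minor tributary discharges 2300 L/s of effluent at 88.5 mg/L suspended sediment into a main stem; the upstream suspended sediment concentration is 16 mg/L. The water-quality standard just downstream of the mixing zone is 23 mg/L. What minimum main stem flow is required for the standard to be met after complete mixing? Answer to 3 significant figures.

21500 L/s

Set C_mix = 23: (Q·16.00 + 2300·88.50) / (Q + 2300) = 23
→ Q = 2300·(88.50 − 23)/(23 − 16.00) = 21520 L/s.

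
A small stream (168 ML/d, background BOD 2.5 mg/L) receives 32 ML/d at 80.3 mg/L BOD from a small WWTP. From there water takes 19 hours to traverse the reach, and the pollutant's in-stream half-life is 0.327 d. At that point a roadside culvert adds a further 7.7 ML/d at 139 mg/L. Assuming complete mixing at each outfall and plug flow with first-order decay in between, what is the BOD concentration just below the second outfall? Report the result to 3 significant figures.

Mass balance: C = (168.0·2.500 + 32.00·80.30) / 200.0 = 2990/200.0 = 14.95 mg/L; combined flow 200.0 ML/d.
Half-life 0.327 d → k = ln 2 / 0.327 = 2.120 d⁻¹.
After decay, C = 14.95 × e^(−kt) = 14.95 × 0.1867 = 2.791 mg/L.
Second outfall: C = (200.0·2.791 + 7.700·139.0)/207.7 = 7.841 mg/L.

7.84 mg/L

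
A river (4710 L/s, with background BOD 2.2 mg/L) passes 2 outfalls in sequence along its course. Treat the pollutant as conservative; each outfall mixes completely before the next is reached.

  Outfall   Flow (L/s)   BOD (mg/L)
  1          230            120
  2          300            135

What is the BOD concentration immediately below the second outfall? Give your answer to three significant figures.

15.0 mg/L

After outfall 1: Q = 4710 + 230.0 = 4940 L/s; C = (4710·2.200 + 230.0·120.0)/4940 = 7.685 mg/L.
After outfall 2: Q = 4940 + 300.0 = 5240 L/s; C = (4940·7.685 + 300.0·135.0)/5240 = 14.97 mg/L.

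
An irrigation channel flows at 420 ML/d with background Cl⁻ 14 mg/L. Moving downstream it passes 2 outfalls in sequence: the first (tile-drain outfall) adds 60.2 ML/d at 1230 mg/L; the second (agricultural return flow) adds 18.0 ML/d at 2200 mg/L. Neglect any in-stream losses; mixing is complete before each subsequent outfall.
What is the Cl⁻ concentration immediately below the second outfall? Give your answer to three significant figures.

Below outfall 1: Q → 480.2 ML/d, C = (420.0·14.00 + 60.20·1230)/480.2 = 166.4 mg/L.
Below outfall 2: Q → 498.2 ML/d, C = (480.2·166.4 + 18.00·2200)/498.2 = 239.9 mg/L.

240 mg/L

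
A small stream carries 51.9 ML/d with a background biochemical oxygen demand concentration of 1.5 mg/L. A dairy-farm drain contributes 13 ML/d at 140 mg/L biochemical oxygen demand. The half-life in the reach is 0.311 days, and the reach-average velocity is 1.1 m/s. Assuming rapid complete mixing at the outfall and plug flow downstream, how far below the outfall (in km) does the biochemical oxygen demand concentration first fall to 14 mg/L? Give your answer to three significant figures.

31.4 km

Mixed concentration C = ΣQC/ΣQ = (51.90·1.500 + 13.00·140.0) / 64.90 = 1898/64.90 = 29.24 mg/L.
Half-life 0.311 d → k = ln 2 / 0.311 = 2.229 d⁻¹.
Set 29.24·exp(−k·t) = 14 → t = ln(29.24/14)/k = 28550 s = 7.932 h.
Distance = v·t = 1.1·28550 = 31410 m = 31.41 km.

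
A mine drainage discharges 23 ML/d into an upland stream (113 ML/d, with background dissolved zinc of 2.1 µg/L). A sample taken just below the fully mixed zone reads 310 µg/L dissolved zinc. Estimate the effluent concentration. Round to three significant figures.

Mass balance: 113.0·2.100 + 23.00·Cₑ = 136.0·310.0
→ Cₑ = (136.0·310.0 − 113.0·2.100) / 23.00 = 1823 µg/L.

1820 µg/L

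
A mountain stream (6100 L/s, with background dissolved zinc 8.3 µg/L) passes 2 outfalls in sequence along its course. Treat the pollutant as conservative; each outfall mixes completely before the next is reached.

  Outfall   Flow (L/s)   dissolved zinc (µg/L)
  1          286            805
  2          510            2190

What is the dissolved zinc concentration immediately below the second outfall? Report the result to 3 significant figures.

203 µg/L

After outfall 1: Q = 6100 + 286.0 = 6386 L/s; C = (6100·8.300 + 286.0·805.0)/6386 = 43.98 µg/L.
After outfall 2: Q = 6386 + 510.0 = 6896 L/s; C = (6386·43.98 + 510.0·2190)/6896 = 202.7 µg/L.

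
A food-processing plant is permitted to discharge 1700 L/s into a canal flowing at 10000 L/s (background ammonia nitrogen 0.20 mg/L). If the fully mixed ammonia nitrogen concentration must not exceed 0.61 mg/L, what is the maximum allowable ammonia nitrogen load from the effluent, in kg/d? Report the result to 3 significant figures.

Mass balance at the limit: 10000·0.2000 + 1700·Cₑ = 11700·0.61 → Cₑ = 3.022 mg/L.
1700 L/s = 1.700 m³/s. Load = 1.700 m³/s × 3.022 g/m³ × 86 400 s/d = 443.8 kg/d.

444 kg/d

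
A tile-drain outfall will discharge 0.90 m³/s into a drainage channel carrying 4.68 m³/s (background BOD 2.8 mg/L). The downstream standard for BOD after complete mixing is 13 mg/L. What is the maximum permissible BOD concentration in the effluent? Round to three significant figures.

At the limit, (Qr·Cr + Qe·Cₑ)/(Qr + Qe) = 13:
Cₑ = (5.580·13 − 4.680·2.800) / 0.9000 = 66.04 mg/L.

66.0 mg/L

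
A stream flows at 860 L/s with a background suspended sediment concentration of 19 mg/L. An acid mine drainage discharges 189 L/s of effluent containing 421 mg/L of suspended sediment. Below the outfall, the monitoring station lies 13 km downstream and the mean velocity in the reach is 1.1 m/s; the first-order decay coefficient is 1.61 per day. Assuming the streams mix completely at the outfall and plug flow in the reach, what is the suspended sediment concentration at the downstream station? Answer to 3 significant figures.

73.4 mg/L

Flow-weighted average: C = (860.0·19.00 + 189.0·421.0) / 1049 = 95910/1049 = 91.43 mg/L.
Travel time t = 13·1000 / 1.1 = 11820 s = 3.283 h.
Applying C = C₀e^(−kt): 91.43 × 0.8023 = 73.36 mg/L.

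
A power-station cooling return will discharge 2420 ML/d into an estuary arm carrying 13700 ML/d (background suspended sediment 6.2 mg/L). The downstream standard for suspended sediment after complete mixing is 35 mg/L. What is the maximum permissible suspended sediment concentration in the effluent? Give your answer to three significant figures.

At the limit, (Qr·Cr + Qe·Cₑ)/(Qr + Qe) = 35:
Cₑ = (16120·35 − 13700·6.200) / 2420 = 198.0 mg/L.

198 mg/L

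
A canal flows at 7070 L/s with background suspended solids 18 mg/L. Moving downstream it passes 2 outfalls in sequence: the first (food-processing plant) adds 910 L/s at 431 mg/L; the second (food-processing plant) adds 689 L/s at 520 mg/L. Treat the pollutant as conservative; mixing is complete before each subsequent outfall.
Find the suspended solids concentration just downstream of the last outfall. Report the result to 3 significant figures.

Below outfall 1: Q → 7980 L/s, C = (7070·18.00 + 910.0·431.0)/7980 = 65.10 mg/L.
Below outfall 2: Q → 8669 L/s, C = (7980·65.10 + 689.0·520.0)/8669 = 101.3 mg/L.

101 mg/L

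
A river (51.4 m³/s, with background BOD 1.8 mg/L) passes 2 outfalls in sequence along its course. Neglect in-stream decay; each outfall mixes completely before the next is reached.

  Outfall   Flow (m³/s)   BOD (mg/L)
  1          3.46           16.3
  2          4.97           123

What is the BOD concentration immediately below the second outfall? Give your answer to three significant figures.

12.7 mg/L

Below outfall 1: Q → 54.86 m³/s, C = (51.40·1.800 + 3.460·16.30)/54.86 = 2.715 mg/L.
Below outfall 2: Q → 59.83 m³/s, C = (54.86·2.715 + 4.970·123.0)/59.83 = 12.71 mg/L.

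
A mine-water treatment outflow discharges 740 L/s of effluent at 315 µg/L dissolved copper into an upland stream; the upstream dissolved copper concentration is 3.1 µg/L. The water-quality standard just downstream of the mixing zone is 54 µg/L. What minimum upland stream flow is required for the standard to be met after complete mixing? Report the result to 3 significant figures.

3790 L/s

Set C_mix = 54: (Q·3.100 + 740.0·315.0) / (Q + 740.0) = 54
→ Q = 740.0·(315.0 − 54)/(54 − 3.100) = 3794 L/s.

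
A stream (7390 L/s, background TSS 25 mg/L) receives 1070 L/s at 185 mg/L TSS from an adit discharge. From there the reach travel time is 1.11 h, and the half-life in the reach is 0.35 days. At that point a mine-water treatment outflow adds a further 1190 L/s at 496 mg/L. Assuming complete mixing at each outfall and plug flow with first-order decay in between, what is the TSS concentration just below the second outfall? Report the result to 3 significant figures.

97.4 mg/L

Conservation of mass: C = (7390·25.00 + 1070·185.0) / 8460 = 382700/8460 = 45.24 mg/L; combined flow 8460 L/s.
Half-life 0.35 d → k = ln 2 / 0.35 = 1.980 d⁻¹.
Decay over the reach: 45.24·exp(−kt) = 45.24·0.9125 = 41.28 mg/L.
At the second outfall, C = (8460·41.28 + 1190·496.0) / (8460 + 1190) = 97.35 mg/L.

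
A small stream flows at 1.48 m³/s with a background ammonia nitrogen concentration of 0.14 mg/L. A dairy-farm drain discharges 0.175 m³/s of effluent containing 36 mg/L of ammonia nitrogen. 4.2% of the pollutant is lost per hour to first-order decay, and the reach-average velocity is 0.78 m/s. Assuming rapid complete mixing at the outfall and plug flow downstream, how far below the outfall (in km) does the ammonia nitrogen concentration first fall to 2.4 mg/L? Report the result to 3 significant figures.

32.3 km

Flow-weighted average: C = (1.480·0.1400 + 0.1750·36.00) / 1.655 = 6.507/1.655 = 3.932 mg/L.
4.2%/h lost → k = −ln(1 − 0.042) = 0.04291 h⁻¹.
Set 3.932·exp(−k·t) = 2.4 → t = ln(3.932/2.4)/k = 41420 s = 11.50 h.
Distance = v·t = 0.78·41420 = 32310 m = 32.31 km.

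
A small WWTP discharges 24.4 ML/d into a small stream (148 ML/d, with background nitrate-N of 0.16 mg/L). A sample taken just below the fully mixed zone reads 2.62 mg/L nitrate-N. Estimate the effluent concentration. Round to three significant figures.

Mass balance: 148.0·0.1600 + 24.40·Cₑ = 172.4·2.620
→ Cₑ = (172.4·2.620 − 148.0·0.1600) / 24.40 = 17.54 mg/L.

17.5 mg/L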